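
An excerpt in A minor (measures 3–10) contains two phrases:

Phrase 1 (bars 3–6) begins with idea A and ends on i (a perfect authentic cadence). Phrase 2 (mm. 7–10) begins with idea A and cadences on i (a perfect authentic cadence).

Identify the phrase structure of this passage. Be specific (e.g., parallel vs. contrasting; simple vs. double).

repeated phrase

Both phrases have the same opening (A) and the same cadence (perfect authentic cadence): the second is a restatement, not a consequent, so this is a repeated phrase rather than a period.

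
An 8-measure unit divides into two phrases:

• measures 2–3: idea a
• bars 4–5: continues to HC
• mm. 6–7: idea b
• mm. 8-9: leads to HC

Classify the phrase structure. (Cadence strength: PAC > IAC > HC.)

phrase group

The second phrase closes with a half cadence, which is not stronger than the first phrase's half cadence; without a weak→strong cadential pair there is no antecedent–consequent relationship, so this is a phrase group rather than a period.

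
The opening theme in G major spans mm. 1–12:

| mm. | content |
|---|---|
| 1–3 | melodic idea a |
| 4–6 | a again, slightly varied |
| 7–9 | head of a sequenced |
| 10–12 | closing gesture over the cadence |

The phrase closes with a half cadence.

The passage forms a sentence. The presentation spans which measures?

measures 1–6

The presentation of a sentence is the basic idea (mm. 1–3) plus its repetition (bars 4–6); the presentation is therefore mm. 1–6.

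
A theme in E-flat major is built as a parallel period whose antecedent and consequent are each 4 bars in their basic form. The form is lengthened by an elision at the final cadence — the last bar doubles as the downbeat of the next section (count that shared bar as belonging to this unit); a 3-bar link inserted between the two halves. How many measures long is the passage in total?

Basic parallel period: 4 + 4 = 8 bars.
8 (basic form) + 3 (link) = 11.
The elision shares a bar with the next section but does not change this unit's count.

11 measures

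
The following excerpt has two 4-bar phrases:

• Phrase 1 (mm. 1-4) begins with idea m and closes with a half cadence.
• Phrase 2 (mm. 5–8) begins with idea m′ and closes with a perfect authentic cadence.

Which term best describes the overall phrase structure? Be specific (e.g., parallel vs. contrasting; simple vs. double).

parallel period

Phrase 1 ends with a half cadence (weaker) and phrase 2 with a perfect authentic cadence (stronger): antecedent + consequent = a period.
The two phrases open with the same material (m / m′), so the period is parallel.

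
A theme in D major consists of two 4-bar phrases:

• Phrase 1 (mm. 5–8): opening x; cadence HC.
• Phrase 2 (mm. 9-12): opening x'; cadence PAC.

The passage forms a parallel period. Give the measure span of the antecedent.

The antecedent is the phrase ending with the weaker cadence (half cadence, phrase 1) and the consequent the one ending more conclusively (perfect authentic cadence, phrase 2); the antecedent is measures 5-8.

measures 5–8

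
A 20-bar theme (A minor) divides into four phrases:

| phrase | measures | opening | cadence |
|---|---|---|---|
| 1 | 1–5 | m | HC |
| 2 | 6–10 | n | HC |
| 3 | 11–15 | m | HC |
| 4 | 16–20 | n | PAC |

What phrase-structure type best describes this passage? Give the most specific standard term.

parallel double period

Four phrases in two halves: the first half (mm. 1–10) ends with a half cadence, the second (bars 11-20) with a perfect authentic cadence — a large antecedent–consequent pair, i.e. a double period.
Phrase 3 begins with the same material as phrase 1, making it parallel.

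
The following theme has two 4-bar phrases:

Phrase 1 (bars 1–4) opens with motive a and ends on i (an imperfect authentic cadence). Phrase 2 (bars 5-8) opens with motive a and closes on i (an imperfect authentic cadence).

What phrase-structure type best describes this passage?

repeated phrase

Both phrases have the same opening (a) and the same cadence (imperfect authentic cadence): the second is a restatement, not a consequent, so this is a repeated phrase rather than a period.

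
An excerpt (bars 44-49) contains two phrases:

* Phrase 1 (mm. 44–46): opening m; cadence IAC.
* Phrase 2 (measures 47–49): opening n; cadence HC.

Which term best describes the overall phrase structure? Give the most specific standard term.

phrase group

The second phrase closes with a half cadence, which is not stronger than the first phrase's imperfect authentic cadence; without a weak→strong cadential pair there is no antecedent–consequent relationship, so this is a phrase group rather than a period.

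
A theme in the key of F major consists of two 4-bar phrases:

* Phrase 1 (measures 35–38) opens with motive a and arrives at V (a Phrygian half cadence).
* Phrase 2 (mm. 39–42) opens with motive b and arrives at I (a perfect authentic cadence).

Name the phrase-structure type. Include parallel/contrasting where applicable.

Phrase 1 ends with a Phrygian half cadence (weaker) and phrase 2 with a perfect authentic cadence (stronger): antecedent + consequent = a period.
The two phrases open with different material (a / b), so the period is contrasting.

contrasting period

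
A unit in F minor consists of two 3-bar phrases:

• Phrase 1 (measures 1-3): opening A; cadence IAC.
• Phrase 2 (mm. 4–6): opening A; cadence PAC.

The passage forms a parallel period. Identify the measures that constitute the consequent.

The antecedent is the phrase ending with the weaker cadence (imperfect authentic cadence, phrase 1) and the consequent the one ending more conclusively (perfect authentic cadence, phrase 2); the consequent is bars 4-6.

measures 4–6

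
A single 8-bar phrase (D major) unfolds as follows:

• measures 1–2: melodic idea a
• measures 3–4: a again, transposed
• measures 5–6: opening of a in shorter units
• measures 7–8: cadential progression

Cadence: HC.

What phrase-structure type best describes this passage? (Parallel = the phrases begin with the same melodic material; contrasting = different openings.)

Basic idea (mm. 1–2) + its repetition (mm. 3–4) form the presentation; fragmentation and cadence (measures 5-8) form the continuation — the 8-bar whole is a sentence.

sentence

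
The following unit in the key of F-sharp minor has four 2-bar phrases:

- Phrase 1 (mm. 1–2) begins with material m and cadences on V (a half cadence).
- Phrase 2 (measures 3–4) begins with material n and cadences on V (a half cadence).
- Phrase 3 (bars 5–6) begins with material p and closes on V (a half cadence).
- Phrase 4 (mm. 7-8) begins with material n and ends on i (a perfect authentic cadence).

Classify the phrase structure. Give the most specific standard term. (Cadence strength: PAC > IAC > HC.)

Four phrases in two halves: the first half (bars 1–4) ends with a half cadence, the second (mm. 5–8) with a perfect authentic cadence — a large antecedent–consequent pair, i.e. a double period.
Phrase 3 begins with different material from phrase 1, making it contrasting.

contrasting double period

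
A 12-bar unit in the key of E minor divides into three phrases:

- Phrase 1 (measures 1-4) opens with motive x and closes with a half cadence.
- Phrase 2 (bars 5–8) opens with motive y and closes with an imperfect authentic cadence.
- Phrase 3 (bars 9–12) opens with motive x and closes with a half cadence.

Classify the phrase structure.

The final phrase closes with a half cadence, which is not stronger than the preceding imperfect authentic cadence; the 3 phrases lack an overall antecedent–consequent design and so form a phrase group.

phrase group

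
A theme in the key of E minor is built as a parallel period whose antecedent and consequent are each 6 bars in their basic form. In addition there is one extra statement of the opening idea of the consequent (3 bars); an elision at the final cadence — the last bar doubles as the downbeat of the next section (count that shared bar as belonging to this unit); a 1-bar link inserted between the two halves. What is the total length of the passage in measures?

16 measures

Basic parallel period: 6 + 6 = 12 bars.
12 (basic form) + 3 (extra statement) + 1 (link) = 16.
The elision shares a bar with the next section but does not change this unit's count.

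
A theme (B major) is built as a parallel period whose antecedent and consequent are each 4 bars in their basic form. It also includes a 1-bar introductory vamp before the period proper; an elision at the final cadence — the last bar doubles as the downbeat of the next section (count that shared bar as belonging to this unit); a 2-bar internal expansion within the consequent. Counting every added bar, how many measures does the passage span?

Basic parallel period: 4 + 4 = 8 bars.
8 (basic form) + 1 (introduction) + 2 (internal expansion) = 11.
The elision shares a bar with the next section but does not change this unit's count.

11 measures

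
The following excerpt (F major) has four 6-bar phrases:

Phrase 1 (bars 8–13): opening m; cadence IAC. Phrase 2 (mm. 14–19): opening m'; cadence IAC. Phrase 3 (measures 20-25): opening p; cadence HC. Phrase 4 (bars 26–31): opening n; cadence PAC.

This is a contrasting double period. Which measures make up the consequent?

In a double period the first pair of phrases (ending imperfect authentic cadence) is the large antecedent and the second pair (ending perfect authentic cadence) is the large consequent; the consequent is measures 20–31.

measures 20–31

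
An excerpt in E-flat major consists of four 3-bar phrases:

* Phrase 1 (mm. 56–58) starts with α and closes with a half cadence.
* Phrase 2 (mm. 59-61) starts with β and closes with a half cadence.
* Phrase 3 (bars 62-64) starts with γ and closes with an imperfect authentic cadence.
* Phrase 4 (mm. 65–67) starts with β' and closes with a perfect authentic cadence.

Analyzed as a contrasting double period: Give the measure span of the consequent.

In a double period the four phrases pair into a large antecedent (phrases 1–2, ending half cadence) and a large consequent (phrases 3–4, ending perfect authentic cadence). The consequent spans bars 62–67.

measures 62–67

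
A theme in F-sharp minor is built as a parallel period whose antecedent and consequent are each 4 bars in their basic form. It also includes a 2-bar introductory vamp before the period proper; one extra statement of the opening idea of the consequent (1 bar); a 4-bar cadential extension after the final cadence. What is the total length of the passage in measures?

Basic parallel period: 4 + 4 = 8 bars.
8 (basic form) + 2 (introduction) + 1 (extra statement) + 4 (cadential extension) = 15.

15 measures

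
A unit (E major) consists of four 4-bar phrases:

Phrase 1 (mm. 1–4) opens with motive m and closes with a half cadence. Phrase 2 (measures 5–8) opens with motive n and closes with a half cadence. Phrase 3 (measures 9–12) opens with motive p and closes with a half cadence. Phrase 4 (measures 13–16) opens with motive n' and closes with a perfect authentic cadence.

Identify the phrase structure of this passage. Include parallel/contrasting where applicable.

Four phrases in two halves: the first half (mm. 1–8) ends with a half cadence, the second (measures 9–16) with a perfect authentic cadence — a large antecedent–consequent pair, i.e. a double period.
Phrase 3 begins with different material from phrase 1, making it contrasting.

contrasting double period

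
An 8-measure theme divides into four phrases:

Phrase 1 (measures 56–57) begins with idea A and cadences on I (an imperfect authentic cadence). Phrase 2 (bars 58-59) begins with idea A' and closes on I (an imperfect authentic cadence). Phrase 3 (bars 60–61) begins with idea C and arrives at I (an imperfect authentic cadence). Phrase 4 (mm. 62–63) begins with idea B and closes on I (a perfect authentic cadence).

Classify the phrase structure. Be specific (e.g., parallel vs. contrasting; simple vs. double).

Four phrases in two halves: the first half (measures 56–59) ends with an imperfect authentic cadence, the second (bars 60-63) with a perfect authentic cadence — a large antecedent–consequent pair, i.e. a double period.
Phrase 3 begins with different material from phrase 1, making it contrasting.

contrasting double period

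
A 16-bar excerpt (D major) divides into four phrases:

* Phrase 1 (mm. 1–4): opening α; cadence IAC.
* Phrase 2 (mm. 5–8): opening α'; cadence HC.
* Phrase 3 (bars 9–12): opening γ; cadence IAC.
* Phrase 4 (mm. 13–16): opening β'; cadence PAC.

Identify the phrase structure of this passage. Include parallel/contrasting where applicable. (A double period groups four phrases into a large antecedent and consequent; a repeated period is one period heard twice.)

Four phrases in two halves: the first half (mm. 1–8) ends with a half cadence, the second (measures 9–16) with a perfect authentic cadence — a large antecedent–consequent pair, i.e. a double period.
Phrase 3 begins with different material from phrase 1, making it contrasting.

contrasting double period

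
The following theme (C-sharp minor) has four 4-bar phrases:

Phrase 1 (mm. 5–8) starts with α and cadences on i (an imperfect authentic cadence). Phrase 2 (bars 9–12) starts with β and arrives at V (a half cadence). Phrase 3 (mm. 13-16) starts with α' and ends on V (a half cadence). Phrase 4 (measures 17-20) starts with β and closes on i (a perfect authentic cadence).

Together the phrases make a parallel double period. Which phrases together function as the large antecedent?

phrases 1 and 2

In a double period the first pair of phrases (ending half cadence) is the large antecedent and the second pair (ending perfect authentic cadence) is the large consequent; the antecedent is phrases 1 and 2.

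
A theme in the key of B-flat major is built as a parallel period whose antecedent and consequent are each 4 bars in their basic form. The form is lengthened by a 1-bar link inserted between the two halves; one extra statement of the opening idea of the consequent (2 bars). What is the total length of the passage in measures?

Basic parallel period: 4 + 4 = 8 bars.
8 (basic form) + 1 (link) + 2 (extra statement) = 11.

11 measures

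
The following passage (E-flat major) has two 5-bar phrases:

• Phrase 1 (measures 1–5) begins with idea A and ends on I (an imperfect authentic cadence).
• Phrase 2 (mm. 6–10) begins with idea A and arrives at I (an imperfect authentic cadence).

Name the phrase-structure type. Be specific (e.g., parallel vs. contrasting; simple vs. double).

Both phrases have the same opening (A) and the same cadence (imperfect authentic cadence): the second is a restatement, not a consequent, so this is a repeated phrase rather than a period.

repeated phrase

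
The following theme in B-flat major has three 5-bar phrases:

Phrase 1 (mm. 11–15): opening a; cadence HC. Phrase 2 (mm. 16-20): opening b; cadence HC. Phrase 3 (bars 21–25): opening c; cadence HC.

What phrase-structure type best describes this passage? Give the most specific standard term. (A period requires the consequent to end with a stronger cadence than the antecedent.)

phrase group

The final phrase closes with a half cadence, which is not stronger than the preceding half cadence; the 3 phrases lack an overall antecedent–consequent design and so form a phrase group.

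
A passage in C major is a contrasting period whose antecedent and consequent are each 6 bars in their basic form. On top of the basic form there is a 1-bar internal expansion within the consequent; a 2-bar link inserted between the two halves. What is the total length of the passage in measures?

15 measures

Basic contrasting period: 6 + 6 = 12 bars.
12 (basic form) + 1 (internal expansion) + 2 (link) = 15.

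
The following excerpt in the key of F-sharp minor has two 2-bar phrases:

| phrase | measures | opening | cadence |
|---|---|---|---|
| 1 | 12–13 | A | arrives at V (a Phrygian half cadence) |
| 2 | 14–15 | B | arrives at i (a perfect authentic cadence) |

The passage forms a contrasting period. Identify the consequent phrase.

The phrase ending with the weaker cadence (Phrygian half cadence) is the antecedent; the one ending more conclusively (perfect authentic cadence) is the consequent. The consequent is phrase 2.

phrase 2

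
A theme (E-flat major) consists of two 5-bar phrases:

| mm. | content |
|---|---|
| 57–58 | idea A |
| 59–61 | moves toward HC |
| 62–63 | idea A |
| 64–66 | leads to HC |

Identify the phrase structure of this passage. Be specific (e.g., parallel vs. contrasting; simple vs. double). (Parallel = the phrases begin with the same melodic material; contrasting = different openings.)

repeated phrase

Both phrases have the same opening (A) and the same cadence (half cadence): the second is a restatement, not a consequent, so this is a repeated phrase rather than a period.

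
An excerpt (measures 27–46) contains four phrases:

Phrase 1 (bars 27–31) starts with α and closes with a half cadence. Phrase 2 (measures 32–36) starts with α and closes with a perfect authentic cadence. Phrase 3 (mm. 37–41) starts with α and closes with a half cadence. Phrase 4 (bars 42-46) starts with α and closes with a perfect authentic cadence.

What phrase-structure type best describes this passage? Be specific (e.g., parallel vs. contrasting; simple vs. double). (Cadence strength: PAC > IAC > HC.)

repeated period

The cadence pattern HC–PAC–HC–PAC is weak–strong twice, and phrases 3–4 restate phrases 1–2: a period heard twice, not a double period (which would end weakly at phrase 2).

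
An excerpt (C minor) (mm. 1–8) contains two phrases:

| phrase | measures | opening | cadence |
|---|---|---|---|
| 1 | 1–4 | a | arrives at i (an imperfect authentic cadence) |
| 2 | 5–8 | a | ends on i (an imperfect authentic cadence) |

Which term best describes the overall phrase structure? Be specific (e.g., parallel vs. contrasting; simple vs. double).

Both phrases have the same opening (a) and the same cadence (imperfect authentic cadence): the second is a restatement, not a consequent, so this is a repeated phrase rather than a period.

repeated phrase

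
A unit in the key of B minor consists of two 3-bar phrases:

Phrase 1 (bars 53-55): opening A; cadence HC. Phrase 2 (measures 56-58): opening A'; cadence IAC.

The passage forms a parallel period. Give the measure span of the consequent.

measures 56–58

The phrase ending with the weaker cadence (half cadence) is the antecedent; the one ending more conclusively (imperfect authentic cadence) is the consequent. The consequent is measures 56–58.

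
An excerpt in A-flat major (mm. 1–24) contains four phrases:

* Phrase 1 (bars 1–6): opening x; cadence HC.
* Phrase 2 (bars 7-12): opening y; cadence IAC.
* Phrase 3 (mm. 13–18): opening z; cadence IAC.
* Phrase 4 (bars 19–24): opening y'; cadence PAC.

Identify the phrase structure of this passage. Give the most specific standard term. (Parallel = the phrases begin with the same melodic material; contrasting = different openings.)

contrasting double period

Four phrases in two halves: the first half (bars 1–12) ends with an imperfect authentic cadence, the second (mm. 13–24) with a perfect authentic cadence — a large antecedent–consequent pair, i.e. a double period.
Phrase 3 begins with different material from phrase 1, making it contrasting.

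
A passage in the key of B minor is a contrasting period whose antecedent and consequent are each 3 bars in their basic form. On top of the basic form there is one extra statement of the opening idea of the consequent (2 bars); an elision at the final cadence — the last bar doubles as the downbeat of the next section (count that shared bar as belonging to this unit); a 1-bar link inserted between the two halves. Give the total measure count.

9 measures

Basic contrasting period: 3 + 3 = 6 bars.
6 (basic form) + 2 (extra statement) + 1 (link) = 9.
The elision shares a bar with the next section but does not change this unit's count.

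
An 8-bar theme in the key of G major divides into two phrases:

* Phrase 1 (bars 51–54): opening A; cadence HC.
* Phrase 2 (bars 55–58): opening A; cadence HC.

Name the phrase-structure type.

repeated phrase

Both phrases have the same opening (A) and the same cadence (half cadence): the second is a restatement, not a consequent, so this is a repeated phrase rather than a period.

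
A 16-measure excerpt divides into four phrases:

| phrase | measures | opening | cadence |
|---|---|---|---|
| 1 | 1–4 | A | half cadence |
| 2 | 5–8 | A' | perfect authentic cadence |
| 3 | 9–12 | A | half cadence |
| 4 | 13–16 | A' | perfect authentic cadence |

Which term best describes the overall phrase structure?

The cadence pattern HC–PAC–HC–PAC is weak–strong twice, and phrases 3–4 restate phrases 1–2: a period heard twice, not a double period (which would end weakly at phrase 2).

repeated period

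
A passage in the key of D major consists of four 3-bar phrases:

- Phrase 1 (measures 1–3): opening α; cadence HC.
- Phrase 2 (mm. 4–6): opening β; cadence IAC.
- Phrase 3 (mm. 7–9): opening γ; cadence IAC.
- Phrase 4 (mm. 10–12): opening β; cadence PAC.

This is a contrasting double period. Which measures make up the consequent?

measures 7–12

In a double period the first pair of phrases (ending imperfect authentic cadence) is the large antecedent and the second pair (ending perfect authentic cadence) is the large consequent; the consequent is measures 7–12.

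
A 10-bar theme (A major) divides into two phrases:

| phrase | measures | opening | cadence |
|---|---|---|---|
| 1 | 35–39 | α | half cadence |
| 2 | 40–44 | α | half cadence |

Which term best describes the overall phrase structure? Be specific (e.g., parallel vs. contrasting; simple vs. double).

repeated phrase

Both phrases have the same opening (α) and the same cadence (half cadence): the second is a restatement, not a consequent, so this is a repeated phrase rather than a period.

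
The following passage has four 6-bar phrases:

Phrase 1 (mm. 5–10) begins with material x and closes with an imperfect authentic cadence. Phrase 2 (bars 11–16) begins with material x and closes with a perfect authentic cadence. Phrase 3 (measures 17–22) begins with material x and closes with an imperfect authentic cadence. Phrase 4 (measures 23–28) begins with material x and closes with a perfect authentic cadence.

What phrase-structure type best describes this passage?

repeated period

The cadence pattern IAC–PAC–IAC–PAC is weak–strong twice, and phrases 3–4 restate phrases 1–2: a period heard twice, not a double period (which would end weakly at phrase 2).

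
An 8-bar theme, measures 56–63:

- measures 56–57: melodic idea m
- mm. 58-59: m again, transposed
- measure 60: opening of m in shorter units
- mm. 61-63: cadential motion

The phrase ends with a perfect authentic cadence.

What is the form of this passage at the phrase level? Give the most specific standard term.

Basic idea (measures 56–57) + its repetition (mm. 58–59) form the presentation; fragmentation and cadence (bars 60-63) form the continuation — the 8-bar whole is a sentence.

sentence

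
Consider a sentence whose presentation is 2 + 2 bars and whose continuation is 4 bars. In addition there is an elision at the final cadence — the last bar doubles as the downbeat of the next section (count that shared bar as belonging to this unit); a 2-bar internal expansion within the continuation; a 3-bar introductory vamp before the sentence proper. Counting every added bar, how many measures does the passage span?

13 measures

Basic sentence: 2 + 2 + 4 = 8 bars.
8 (basic form) + 2 (internal expansion) + 3 (introduction) = 13.
The elision shares a bar with the next section but does not change this unit's count.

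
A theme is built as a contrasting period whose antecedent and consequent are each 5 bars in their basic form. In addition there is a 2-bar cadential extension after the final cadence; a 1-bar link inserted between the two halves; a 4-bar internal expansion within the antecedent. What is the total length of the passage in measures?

Basic contrasting period: 5 + 5 = 10 bars.
10 (basic form) + 2 (cadential extension) + 1 (link) + 4 (internal expansion) = 17.

17 measures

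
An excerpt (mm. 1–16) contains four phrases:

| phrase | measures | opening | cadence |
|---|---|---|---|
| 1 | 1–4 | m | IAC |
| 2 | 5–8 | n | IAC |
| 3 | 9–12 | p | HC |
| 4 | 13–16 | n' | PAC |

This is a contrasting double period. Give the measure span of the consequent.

measures 9–16

In a double period the first pair of phrases (ending imperfect authentic cadence) is the large antecedent and the second pair (ending perfect authentic cadence) is the large consequent; the consequent is measures 9–16.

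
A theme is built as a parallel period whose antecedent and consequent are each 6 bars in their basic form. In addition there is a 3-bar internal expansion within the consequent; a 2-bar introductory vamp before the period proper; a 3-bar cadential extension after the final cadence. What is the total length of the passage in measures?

Basic parallel period: 6 + 6 = 12 bars.
12 (basic form) + 3 (internal expansion) + 2 (introduction) + 3 (cadential extension) = 20.

20 measures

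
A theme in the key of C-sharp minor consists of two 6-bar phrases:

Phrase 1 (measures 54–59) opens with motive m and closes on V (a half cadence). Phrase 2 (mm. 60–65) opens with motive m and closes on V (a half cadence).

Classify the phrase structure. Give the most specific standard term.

Both phrases have the same opening (m) and the same cadence (half cadence): the second is a restatement, not a consequent, so this is a repeated phrase rather than a period.

repeated phrase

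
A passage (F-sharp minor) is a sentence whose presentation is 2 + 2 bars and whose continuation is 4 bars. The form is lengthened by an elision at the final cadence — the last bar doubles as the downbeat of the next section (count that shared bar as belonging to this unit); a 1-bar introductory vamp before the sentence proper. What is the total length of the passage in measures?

9 measures

Basic sentence: 2 + 2 + 4 = 8 bars.
8 (basic form) + 1 (introduction) = 9.
The elision shares a bar with the next section but does not change this unit's count.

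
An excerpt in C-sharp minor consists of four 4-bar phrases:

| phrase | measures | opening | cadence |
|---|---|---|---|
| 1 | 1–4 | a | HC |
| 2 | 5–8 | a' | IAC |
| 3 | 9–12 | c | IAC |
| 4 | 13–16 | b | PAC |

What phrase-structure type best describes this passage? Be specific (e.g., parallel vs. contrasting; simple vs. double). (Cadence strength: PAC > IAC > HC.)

Four phrases in two halves: the first half (mm. 1–8) ends with an imperfect authentic cadence, the second (bars 9–16) with a perfect authentic cadence — a large antecedent–consequent pair, i.e. a double period.
Phrase 3 begins with different material from phrase 1, making it contrasting.

contrasting double period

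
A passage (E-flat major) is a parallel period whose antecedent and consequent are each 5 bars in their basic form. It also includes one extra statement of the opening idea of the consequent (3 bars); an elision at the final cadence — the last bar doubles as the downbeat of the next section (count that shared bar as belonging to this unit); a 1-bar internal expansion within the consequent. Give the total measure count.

14 measures

Basic parallel period: 5 + 5 = 10 bars.
10 (basic form) + 3 (extra statement) + 1 (internal expansion) = 14.
The elision shares a bar with the next section but does not change this unit's count.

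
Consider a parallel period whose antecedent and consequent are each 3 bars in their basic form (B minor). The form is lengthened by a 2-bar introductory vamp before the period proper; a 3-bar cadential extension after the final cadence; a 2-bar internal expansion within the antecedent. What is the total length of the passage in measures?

Basic parallel period: 3 + 3 = 6 bars.
6 (basic form) + 2 (introduction) + 3 (cadential extension) + 2 (internal expansion) = 13.

13 measures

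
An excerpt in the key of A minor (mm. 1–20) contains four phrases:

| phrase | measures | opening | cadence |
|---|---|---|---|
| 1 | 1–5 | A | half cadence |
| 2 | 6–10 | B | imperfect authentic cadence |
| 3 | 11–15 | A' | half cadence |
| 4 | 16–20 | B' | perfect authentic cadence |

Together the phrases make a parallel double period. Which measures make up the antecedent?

measures 1–10

In a double period the first pair of phrases (ending imperfect authentic cadence) is the large antecedent and the second pair (ending perfect authentic cadence) is the large consequent; the antecedent is measures 1–10.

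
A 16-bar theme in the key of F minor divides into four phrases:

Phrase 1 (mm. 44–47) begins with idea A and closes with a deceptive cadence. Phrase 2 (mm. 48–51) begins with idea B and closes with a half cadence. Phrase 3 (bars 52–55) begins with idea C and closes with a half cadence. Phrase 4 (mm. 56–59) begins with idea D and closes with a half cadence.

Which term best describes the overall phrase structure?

phrase group

Phrase 4 ends with a half cadence, no stronger than phrase 2's half cadence, so the four phrases do not form a double period; nor do phrases 3–4 duplicate 1–2, so it is not a repeated period. With no phrase reaching a conclusive cadence, the passage is a phrase group.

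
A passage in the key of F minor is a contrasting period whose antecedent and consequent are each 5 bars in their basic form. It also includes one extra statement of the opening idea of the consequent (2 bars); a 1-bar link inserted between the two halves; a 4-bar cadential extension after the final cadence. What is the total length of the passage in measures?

17 measures

Basic contrasting period: 5 + 5 = 10 bars.
10 (basic form) + 2 (extra statement) + 1 (link) + 4 (cadential extension) = 17.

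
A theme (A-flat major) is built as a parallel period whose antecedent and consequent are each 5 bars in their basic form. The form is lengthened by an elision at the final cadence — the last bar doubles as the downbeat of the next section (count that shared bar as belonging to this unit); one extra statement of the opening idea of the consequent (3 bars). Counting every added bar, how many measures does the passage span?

13 measures

Basic parallel period: 5 + 5 = 10 bars.
10 (basic form) + 3 (extra statement) = 13.
The elision shares a bar with the next section but does not change this unit's count.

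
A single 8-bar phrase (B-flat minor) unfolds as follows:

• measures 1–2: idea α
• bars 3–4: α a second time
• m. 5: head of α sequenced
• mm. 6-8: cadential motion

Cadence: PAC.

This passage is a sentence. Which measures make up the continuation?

measures 5–8

After the presentation (mm. 1-4), the continuation covers the fragmentation through the cadence: mm. 5–8.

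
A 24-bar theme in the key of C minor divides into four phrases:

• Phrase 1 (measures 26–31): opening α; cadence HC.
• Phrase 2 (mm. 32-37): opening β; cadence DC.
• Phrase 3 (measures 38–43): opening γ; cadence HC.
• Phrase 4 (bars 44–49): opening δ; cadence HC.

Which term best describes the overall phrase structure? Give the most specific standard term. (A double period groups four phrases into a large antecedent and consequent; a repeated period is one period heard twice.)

Phrase 4 ends with a half cadence, no stronger than phrase 2's deceptive cadence, so the four phrases do not form a double period; nor do phrases 3–4 duplicate 1–2, so it is not a repeated period. With no phrase reaching a conclusive cadence, the passage is a phrase group.

phrase group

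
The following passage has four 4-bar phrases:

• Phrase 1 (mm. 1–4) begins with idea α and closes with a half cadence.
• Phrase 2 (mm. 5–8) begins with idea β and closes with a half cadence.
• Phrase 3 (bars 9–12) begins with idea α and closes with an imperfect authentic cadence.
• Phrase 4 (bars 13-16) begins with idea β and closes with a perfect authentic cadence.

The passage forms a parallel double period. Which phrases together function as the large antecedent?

phrases 1 and 2

In a double period the first pair of phrases (ending half cadence) is the large antecedent and the second pair (ending perfect authentic cadence) is the large consequent; the antecedent is phrases 1 and 2.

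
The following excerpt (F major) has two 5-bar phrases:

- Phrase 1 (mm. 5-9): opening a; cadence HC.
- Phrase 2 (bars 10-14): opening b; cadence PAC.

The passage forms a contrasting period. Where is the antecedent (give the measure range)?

measures 5–9

The antecedent is the phrase ending with the weaker cadence (half cadence, phrase 1) and the consequent the one ending more conclusively (perfect authentic cadence, phrase 2); the antecedent is measures 5-9.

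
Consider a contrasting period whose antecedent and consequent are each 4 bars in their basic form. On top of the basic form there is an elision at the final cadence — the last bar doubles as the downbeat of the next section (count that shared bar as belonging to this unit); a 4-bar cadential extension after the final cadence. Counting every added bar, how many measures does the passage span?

12 measures

Basic contrasting period: 4 + 4 = 8 bars.
8 (basic form) + 4 (cadential extension) = 12.
The elision shares a bar with the next section but does not change this unit's count.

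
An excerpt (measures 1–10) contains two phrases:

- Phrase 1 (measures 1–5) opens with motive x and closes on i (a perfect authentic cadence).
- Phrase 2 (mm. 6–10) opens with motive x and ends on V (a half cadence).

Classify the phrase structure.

phrase group

The second phrase closes with a half cadence, which is not stronger than the first phrase's perfect authentic cadence; without a weak→strong cadential pair there is no antecedent–consequent relationship, so this is a phrase group rather than a period.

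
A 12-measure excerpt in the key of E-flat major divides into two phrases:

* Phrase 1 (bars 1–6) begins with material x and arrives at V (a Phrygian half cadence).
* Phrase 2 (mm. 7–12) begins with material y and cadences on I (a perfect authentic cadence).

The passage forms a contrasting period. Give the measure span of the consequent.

measures 7–12

The phrase ending with the weaker cadence (Phrygian half cadence) is the antecedent; the one ending more conclusively (perfect authentic cadence) is the consequent. The consequent is measures 7–12.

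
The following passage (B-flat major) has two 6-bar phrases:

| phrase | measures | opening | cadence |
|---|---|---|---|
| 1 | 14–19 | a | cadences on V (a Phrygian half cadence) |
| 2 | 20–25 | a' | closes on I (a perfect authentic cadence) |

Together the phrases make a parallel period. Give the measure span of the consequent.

measures 20–25

The phrase ending with the weaker cadence (Phrygian half cadence) is the antecedent; the one ending more conclusively (perfect authentic cadence) is the consequent. The consequent is measures 20–25.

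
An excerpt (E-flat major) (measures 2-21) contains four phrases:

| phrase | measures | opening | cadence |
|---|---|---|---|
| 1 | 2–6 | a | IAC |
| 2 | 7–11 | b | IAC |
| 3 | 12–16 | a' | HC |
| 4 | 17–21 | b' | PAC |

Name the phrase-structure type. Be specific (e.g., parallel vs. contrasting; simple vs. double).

Four phrases in two halves: the first half (measures 2–11) ends with an imperfect authentic cadence, the second (measures 12–21) with a perfect authentic cadence — a large antecedent–consequent pair, i.e. a double period.
Phrase 3 begins with the same material as phrase 1, making it parallel.

parallel double period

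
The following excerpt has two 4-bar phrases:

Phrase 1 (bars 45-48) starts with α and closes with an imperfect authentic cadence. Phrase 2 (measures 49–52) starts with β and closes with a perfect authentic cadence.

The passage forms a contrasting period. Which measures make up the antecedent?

The antecedent is the phrase ending with the weaker cadence (imperfect authentic cadence, phrase 1) and the consequent the one ending more conclusively (perfect authentic cadence, phrase 2); the antecedent is bars 45–48.

measures 45–48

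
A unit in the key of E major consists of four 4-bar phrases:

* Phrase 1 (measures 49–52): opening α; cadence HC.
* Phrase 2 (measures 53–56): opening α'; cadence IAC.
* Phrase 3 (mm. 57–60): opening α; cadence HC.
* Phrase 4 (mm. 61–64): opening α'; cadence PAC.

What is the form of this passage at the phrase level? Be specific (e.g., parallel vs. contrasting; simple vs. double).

parallel double period

Four phrases in two halves: the first half (mm. 49–56) ends with an imperfect authentic cadence, the second (mm. 57–64) with a perfect authentic cadence — a large antecedent–consequent pair, i.e. a double period.
Phrase 3 begins with the same material as phrase 1, making it parallel.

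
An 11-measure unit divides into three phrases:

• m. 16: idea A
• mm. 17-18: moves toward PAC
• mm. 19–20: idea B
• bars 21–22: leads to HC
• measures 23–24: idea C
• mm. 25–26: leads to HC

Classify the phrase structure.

The final phrase closes with a half cadence, which is not stronger than the preceding half cadence; the 3 phrases lack an overall antecedent–consequent design and so form a phrase group.

phrase group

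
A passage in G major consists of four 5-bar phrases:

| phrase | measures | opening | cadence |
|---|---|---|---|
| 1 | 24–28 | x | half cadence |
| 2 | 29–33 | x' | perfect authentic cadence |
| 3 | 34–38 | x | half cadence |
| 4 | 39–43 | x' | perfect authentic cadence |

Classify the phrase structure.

repeated period

The cadence pattern HC–PAC–HC–PAC is weak–strong twice, and phrases 3–4 restate phrases 1–2: a period heard twice, not a double period (which would end weakly at phrase 2).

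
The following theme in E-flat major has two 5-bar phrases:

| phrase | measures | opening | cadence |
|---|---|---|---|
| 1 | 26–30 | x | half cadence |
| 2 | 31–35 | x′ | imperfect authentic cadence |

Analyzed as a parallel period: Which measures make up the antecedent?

The antecedent is the phrase ending with the weaker cadence (half cadence, phrase 1) and the consequent the one ending more conclusively (imperfect authentic cadence, phrase 2); the antecedent is mm. 26–30.

measures 26–30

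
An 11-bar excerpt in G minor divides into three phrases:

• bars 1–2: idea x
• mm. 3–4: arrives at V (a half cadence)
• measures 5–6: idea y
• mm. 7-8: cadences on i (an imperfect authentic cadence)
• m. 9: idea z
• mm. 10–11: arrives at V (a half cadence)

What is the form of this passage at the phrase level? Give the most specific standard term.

The final phrase closes with a half cadence, which is not stronger than the preceding imperfect authentic cadence; the 3 phrases lack an overall antecedent–consequent design and so form a phrase group.

phrase group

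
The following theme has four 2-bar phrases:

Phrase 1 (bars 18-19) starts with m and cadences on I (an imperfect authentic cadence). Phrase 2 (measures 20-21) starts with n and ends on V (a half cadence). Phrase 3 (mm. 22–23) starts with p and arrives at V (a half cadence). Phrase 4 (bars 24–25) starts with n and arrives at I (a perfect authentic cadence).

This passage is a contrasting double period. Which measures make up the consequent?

measures 22–25

In a double period the four phrases pair into a large antecedent (phrases 1–2, ending half cadence) and a large consequent (phrases 3–4, ending perfect authentic cadence). The consequent spans mm. 22–25.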